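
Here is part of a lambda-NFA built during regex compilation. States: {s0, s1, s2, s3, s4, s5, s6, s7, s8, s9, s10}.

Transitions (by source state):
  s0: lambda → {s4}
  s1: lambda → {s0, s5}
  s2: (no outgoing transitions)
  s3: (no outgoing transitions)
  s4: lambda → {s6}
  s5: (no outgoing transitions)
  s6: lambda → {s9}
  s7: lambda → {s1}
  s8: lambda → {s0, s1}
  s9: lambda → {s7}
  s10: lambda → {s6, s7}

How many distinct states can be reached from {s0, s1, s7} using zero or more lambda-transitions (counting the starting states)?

7

Start with {s0, s1, s7}.
From s0 via lambda: add s4.
From s1 via lambda: add s5.
From s4 via lambda: add s6.
From s6 via lambda: add s9.
lambda-closure = {s0, s1, s4, s5, s6, s7, s9}, which has 7 states.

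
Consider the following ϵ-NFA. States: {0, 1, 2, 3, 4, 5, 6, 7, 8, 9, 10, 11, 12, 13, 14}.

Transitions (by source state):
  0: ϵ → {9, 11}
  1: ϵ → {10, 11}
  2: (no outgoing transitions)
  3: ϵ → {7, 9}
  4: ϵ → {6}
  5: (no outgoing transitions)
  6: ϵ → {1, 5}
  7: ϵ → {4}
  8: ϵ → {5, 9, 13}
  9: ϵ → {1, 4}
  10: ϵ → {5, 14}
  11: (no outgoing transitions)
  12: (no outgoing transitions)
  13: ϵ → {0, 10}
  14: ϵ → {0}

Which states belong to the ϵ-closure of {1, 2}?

Start with {1, 2}.
From 1 via ϵ: add 10, 11.
From 10 via ϵ: add 5, 14.
From 14 via ϵ: add 0.
From 0 via ϵ: add 9.
From 9 via ϵ: add 4.
From 4 via ϵ: add 6.
No new states can be added; the closed set is {0, 1, 2, 4, 5, 6, 9, 10, 11, 14}.

{0, 1, 2, 4, 5, 6, 9, 10, 11, 14}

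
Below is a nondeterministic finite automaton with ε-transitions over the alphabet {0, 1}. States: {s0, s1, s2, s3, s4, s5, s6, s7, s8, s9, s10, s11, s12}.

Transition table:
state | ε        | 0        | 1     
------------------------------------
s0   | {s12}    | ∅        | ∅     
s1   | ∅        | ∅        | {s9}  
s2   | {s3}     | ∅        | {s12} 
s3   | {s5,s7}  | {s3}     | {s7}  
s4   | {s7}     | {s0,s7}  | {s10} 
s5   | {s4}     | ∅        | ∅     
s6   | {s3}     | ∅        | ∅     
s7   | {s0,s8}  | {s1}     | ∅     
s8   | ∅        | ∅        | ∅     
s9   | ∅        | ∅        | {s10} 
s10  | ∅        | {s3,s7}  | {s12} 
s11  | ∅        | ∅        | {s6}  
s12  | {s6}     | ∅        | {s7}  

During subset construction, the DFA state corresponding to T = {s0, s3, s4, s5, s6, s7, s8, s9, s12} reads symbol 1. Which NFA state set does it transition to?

s3 on 1 → {s7}.
s4 on 1 → {s10}.
s9 on 1 → {s10}.
s12 on 1 → {s7}.
No 1-transition from s0, s5, s6, s7, s8.
Union after reading 1: {s7, s10}.
Now take the ε-closure:
From s7 via ε: add s0, s8.
From s0 via ε: add s12.
From s12 via ε: add s6.
From s6 via ε: add s3.
From s3 via ε: add s5.
From s5 via ε: add s4.
No new states can be added; the closed set is {s0, s3, s4, s5, s6, s7, s8, s10, s12}.

{s0, s3, s4, s5, s6, s7, s8, s10, s12}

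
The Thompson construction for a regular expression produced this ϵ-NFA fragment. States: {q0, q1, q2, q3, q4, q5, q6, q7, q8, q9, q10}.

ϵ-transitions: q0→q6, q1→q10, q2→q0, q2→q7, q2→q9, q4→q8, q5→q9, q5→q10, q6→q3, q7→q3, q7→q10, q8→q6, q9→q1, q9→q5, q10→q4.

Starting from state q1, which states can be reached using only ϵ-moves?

{q1, q3, q4, q6, q8, q10}

Start with {q1}.
From q1 via ϵ: add q10.
From q10 via ϵ: add q4.
From q4 via ϵ: add q8.
From q8 via ϵ: add q6.
From q6 via ϵ: add q3.
No new states can be added; the closed set is {q1, q3, q4, q6, q8, q10}.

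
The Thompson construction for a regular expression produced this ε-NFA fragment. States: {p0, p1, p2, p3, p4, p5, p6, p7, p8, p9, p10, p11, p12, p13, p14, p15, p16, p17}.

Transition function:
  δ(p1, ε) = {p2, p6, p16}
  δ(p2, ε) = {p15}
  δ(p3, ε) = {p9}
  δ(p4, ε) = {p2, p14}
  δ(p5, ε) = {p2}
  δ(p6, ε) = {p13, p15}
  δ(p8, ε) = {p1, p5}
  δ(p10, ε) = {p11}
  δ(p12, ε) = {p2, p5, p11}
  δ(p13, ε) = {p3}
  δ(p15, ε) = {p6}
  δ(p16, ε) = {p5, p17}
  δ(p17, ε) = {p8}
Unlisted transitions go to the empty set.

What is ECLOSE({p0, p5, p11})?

Start with {p0, p5, p11}.
From p5 via ε: add p2.
From p2 via ε: add p15.
From p15 via ε: add p6.
From p6 via ε: add p13.
From p13 via ε: add p3.
From p3 via ε: add p9.
No new states can be added; the closed set is {p0, p2, p3, p5, p6, p9, p11, p13, p15}.

{p0, p2, p3, p5, p6, p9, p11, p13, p15}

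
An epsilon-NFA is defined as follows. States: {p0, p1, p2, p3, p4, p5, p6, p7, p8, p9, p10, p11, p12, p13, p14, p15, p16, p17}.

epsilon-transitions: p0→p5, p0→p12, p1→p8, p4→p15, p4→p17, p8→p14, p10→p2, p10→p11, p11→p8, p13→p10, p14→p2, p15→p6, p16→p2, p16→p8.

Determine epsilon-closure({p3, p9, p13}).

Start with {p3, p9, p13}.
From p13 via epsilon: add p10.
From p10 via epsilon: add p2, p11.
From p11 via epsilon: add p8.
From p8 via epsilon: add p14.
No new states can be added; the closed set is {p2, p3, p8, p9, p10, p11, p13, p14}.

{p2, p3, p8, p9, p10, p11, p13, p14}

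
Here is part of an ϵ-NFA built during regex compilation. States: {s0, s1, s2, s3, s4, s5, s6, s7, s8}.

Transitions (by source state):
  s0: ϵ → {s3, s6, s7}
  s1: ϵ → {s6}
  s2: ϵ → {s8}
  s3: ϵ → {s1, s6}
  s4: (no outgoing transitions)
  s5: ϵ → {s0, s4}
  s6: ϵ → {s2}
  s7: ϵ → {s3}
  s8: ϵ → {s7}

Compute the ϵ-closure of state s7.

Start with {s7}.
From s7 via ϵ: add s3.
From s3 via ϵ: add s1, s6.
From s6 via ϵ: add s2.
From s2 via ϵ: add s8.
No new states can be added; the closed set is {s1, s2, s3, s6, s7, s8}.

{s1, s2, s3, s6, s7, s8}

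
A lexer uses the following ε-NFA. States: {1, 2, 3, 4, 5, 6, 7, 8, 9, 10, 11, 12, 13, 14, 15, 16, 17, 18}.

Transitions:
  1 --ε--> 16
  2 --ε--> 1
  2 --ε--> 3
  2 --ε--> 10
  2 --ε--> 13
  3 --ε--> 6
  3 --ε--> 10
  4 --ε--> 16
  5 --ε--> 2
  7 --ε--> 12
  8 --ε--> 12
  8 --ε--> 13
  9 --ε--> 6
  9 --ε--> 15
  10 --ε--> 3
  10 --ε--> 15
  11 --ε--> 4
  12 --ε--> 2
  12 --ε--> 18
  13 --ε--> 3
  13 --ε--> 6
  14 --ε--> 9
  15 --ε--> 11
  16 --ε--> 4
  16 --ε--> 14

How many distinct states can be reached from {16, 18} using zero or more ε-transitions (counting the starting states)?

8

Start with {16, 18}.
From 16 via ε: add 4, 14.
From 14 via ε: add 9.
From 9 via ε: add 6, 15.
From 15 via ε: add 11.
ε-closure = {4, 6, 9, 11, 14, 15, 16, 18}, which has 8 states.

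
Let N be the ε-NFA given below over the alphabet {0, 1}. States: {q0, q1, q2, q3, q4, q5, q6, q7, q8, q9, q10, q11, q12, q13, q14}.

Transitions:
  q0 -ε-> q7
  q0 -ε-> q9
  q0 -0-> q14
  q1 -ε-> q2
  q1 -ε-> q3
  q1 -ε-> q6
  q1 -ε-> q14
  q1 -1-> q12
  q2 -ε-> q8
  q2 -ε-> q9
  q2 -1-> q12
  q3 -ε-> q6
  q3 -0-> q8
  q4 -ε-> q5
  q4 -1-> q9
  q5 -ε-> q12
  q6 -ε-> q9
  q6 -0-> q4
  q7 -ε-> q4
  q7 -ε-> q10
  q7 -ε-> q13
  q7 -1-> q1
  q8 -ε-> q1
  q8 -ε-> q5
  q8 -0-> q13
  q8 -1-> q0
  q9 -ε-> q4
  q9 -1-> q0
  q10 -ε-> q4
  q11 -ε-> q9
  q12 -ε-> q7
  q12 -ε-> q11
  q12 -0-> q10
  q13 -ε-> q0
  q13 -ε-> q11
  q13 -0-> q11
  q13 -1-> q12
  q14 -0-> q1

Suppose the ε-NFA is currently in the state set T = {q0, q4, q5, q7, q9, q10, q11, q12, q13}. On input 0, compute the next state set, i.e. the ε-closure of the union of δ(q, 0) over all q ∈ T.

q0 on 0 → {q14}.
q12 on 0 → {q10}.
q13 on 0 → {q11}.
No 0-transition from q4, q5, q7, q9, q10, q11.
Union after reading 0: {q10, q11, q14}.
Now take the ε-closure:
From q10 via ε: add q4.
From q11 via ε: add q9.
From q4 via ε: add q5.
From q5 via ε: add q12.
From q12 via ε: add q7.
From q7 via ε: add q13.
From q13 via ε: add q0.
No new states can be added; the closed set is {q0, q4, q5, q7, q9, q10, q11, q12, q13, q14}.

{q0, q4, q5, q7, q9, q10, q11, q12, q13, q14}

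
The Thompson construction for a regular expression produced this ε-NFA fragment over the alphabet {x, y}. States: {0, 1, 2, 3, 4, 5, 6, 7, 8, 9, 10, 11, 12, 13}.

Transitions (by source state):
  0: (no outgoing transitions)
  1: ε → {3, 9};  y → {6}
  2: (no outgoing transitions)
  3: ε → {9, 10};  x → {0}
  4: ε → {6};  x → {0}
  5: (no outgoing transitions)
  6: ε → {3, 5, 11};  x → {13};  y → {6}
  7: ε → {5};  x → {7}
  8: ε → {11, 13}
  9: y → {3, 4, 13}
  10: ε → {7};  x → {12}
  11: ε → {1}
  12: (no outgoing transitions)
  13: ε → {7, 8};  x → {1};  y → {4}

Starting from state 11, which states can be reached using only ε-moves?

{1, 3, 5, 7, 9, 10, 11}

Start with {11}.
From 11 via ε: add 1.
From 1 via ε: add 3, 9.
From 3 via ε: add 10.
From 10 via ε: add 7.
From 7 via ε: add 5.
No new states can be added; the closed set is {1, 3, 5, 7, 9, 10, 11}.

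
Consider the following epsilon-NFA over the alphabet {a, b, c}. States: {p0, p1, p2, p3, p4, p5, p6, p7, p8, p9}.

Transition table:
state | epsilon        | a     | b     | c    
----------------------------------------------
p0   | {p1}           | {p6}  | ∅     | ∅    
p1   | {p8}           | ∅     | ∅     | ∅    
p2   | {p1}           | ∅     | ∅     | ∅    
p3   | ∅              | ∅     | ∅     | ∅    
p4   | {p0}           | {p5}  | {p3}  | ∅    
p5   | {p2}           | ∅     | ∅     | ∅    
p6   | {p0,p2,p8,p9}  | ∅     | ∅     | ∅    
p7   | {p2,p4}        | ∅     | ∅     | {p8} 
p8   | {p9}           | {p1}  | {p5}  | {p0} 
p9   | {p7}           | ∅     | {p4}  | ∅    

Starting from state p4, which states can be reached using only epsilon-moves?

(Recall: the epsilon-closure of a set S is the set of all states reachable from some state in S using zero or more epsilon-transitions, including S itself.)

{p0, p1, p2, p4, p7, p8, p9}

Start with {p4}.
From p4 via epsilon: add p0.
From p0 via epsilon: add p1.
From p1 via epsilon: add p8.
From p8 via epsilon: add p9.
From p9 via epsilon: add p7.
From p7 via epsilon: add p2.
No new states can be added; the closed set is {p0, p1, p2, p4, p7, p8, p9}.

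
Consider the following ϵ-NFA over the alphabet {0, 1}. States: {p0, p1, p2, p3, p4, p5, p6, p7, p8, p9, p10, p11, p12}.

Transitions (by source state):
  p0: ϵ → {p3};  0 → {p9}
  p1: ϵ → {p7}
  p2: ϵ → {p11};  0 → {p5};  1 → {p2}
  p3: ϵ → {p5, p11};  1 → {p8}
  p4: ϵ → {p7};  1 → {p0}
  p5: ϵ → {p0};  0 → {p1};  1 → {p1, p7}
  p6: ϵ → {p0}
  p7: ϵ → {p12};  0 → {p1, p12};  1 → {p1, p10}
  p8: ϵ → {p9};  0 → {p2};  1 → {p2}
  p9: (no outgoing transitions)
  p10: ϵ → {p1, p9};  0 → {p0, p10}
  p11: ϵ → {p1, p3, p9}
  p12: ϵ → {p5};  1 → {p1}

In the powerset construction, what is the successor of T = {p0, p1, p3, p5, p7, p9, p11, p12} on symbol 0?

{p0, p1, p3, p5, p7, p9, p11, p12}

p0 on 0 → {p9}.
p5 on 0 → {p1}.
p7 on 0 → {p1, p12}.
No 0-transition from p1, p3, p9, p11, p12.
Union after reading 0: {p1, p9, p12}.
Now take the ϵ-closure:
From p1 via ϵ: add p7.
From p12 via ϵ: add p5.
From p5 via ϵ: add p0.
From p0 via ϵ: add p3.
From p3 via ϵ: add p11.
No new states can be added; the closed set is {p0, p1, p3, p5, p7, p9, p11, p12}.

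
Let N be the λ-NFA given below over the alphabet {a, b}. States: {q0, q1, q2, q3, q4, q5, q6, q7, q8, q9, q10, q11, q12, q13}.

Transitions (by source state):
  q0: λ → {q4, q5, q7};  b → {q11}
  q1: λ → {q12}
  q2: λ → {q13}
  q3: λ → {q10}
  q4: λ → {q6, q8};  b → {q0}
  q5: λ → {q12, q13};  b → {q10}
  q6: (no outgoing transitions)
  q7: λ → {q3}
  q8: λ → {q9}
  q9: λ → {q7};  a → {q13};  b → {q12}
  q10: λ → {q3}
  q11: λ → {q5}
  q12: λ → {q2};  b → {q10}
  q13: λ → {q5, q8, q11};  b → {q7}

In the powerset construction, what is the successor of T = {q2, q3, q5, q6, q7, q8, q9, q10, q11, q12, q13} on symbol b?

q5 on b → {q10}.
q9 on b → {q12}.
q12 on b → {q10}.
q13 on b → {q7}.
No b-transition from q2, q3, q6, q7, q8, q10, q11.
Union after reading b: {q7, q10, q12}.
Now take the λ-closure:
From q7 via λ: add q3.
From q12 via λ: add q2.
From q2 via λ: add q13.
From q13 via λ: add q5, q8, q11.
From q8 via λ: add q9.
No new states can be added; the closed set is {q2, q3, q5, q7, q8, q9, q10, q11, q12, q13}.

{q2, q3, q5, q7, q8, q9, q10, q11, q12, q13}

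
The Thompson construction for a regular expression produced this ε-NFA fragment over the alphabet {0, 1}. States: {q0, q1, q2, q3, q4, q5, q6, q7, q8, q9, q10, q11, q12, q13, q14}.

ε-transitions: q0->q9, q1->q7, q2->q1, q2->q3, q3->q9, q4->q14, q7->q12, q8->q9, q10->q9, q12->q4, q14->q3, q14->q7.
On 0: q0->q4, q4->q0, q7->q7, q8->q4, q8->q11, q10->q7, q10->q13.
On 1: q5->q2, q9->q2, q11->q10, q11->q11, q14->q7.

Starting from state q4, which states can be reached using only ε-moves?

{q3, q4, q7, q9, q12, q14}

Start with {q4}.
From q4 via ε: add q14.
From q14 via ε: add q3, q7.
From q3 via ε: add q9.
From q7 via ε: add q12.
No new states can be added; the closed set is {q3, q4, q7, q9, q12, q14}.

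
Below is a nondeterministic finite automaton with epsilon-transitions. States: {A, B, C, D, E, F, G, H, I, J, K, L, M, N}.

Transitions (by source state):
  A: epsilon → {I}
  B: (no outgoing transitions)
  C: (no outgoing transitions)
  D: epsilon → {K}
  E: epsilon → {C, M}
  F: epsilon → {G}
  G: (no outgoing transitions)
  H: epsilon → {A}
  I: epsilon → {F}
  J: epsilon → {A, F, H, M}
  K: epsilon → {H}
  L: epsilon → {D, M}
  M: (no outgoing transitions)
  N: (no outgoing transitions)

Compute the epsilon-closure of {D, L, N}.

Start with {D, L, N}.
From D via epsilon: add K.
From L via epsilon: add M.
From K via epsilon: add H.
From H via epsilon: add A.
From A via epsilon: add I.
From I via epsilon: add F.
From F via epsilon: add G.
No new states can be added; the closed set is {A, D, F, G, H, I, K, L, M, N}.

{A, D, F, G, H, I, K, L, M, N}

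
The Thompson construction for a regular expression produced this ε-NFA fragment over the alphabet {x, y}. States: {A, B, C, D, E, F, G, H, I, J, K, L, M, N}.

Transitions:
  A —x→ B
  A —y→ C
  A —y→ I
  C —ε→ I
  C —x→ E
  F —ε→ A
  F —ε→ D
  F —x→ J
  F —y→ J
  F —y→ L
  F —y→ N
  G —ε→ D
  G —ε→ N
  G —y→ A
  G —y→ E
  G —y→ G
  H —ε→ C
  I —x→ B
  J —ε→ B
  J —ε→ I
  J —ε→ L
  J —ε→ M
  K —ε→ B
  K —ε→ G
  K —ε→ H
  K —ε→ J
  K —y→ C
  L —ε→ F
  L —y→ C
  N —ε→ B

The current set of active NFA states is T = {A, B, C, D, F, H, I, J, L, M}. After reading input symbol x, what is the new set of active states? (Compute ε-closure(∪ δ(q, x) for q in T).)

A on x → {B}.
C on x → {E}.
F on x → {J}.
I on x → {B}.
No x-transition from B, D, H, J, L, M.
Union after reading x: {B, E, J}.
Now take the ε-closure:
From J via ε: add I, L, M.
From L via ε: add F.
From F via ε: add A, D.
No new states can be added; the closed set is {A, B, D, E, F, I, J, L, M}.

{A, B, D, E, F, I, J, L, M}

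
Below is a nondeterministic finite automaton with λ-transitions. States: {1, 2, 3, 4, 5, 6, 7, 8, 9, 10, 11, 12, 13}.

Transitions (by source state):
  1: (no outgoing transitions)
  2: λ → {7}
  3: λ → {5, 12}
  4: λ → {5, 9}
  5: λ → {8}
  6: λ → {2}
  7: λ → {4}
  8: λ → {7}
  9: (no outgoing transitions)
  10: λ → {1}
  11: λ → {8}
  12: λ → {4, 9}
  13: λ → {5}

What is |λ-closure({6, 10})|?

Start with {6, 10}.
From 6 via λ: add 2.
From 10 via λ: add 1.
From 2 via λ: add 7.
From 7 via λ: add 4.
From 4 via λ: add 5, 9.
From 5 via λ: add 8.
λ-closure = {1, 2, 4, 5, 6, 7, 8, 9, 10}, which has 9 states.

9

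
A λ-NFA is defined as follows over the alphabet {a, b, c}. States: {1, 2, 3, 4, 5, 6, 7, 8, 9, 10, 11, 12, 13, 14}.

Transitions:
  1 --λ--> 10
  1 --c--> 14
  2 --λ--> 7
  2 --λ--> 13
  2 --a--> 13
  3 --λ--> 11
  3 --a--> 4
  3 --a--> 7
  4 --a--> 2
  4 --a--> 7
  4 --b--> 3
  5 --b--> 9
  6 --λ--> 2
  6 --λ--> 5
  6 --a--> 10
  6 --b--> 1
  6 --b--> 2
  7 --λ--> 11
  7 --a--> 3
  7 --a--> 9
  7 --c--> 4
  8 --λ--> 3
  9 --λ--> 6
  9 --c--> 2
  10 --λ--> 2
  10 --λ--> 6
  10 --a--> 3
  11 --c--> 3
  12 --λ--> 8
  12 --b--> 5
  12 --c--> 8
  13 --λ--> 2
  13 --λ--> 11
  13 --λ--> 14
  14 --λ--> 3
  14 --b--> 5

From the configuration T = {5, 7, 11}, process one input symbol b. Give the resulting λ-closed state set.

5 on b → {9}.
No b-transition from 7, 11.
Union after reading b: {9}.
Now take the λ-closure:
From 9 via λ: add 6.
From 6 via λ: add 2, 5.
From 2 via λ: add 7, 13.
From 7 via λ: add 11.
From 13 via λ: add 14.
From 14 via λ: add 3.
No new states can be added; the closed set is {2, 3, 5, 6, 7, 9, 11, 13, 14}.

{2, 3, 5, 6, 7, 9, 11, 13, 14}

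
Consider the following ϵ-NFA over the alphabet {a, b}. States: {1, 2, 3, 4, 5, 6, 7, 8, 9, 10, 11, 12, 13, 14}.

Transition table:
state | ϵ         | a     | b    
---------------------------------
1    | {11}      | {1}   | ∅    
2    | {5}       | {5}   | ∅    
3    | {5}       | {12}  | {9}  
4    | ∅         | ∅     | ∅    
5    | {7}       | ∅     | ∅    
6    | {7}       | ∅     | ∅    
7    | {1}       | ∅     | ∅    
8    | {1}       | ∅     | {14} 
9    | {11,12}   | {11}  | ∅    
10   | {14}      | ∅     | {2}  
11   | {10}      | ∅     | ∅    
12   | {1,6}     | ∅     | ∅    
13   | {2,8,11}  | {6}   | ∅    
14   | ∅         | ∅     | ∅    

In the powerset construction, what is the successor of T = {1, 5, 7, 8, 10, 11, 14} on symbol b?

8 on b → {14}.
10 on b → {2}.
No b-transition from 1, 5, 7, 11, 14.
Union after reading b: {2, 14}.
Now take the ϵ-closure:
From 2 via ϵ: add 5.
From 5 via ϵ: add 7.
From 7 via ϵ: add 1.
From 1 via ϵ: add 11.
From 11 via ϵ: add 10.
No new states can be added; the closed set is {1, 2, 5, 7, 10, 11, 14}.

{1, 2, 5, 7, 10, 11, 14}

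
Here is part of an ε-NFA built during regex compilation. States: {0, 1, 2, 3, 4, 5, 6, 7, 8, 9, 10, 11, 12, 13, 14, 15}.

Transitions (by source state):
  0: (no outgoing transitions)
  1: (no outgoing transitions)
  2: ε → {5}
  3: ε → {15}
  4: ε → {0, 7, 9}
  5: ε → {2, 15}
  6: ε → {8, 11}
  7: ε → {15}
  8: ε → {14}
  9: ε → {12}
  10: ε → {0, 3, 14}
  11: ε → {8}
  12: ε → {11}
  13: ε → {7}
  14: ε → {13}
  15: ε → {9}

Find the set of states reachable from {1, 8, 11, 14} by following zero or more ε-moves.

{1, 7, 8, 9, 11, 12, 13, 14, 15}

Start with {1, 8, 11, 14}.
From 14 via ε: add 13.
From 13 via ε: add 7.
From 7 via ε: add 15.
From 15 via ε: add 9.
From 9 via ε: add 12.
No new states can be added; the closed set is {1, 7, 8, 9, 11, 12, 13, 14, 15}.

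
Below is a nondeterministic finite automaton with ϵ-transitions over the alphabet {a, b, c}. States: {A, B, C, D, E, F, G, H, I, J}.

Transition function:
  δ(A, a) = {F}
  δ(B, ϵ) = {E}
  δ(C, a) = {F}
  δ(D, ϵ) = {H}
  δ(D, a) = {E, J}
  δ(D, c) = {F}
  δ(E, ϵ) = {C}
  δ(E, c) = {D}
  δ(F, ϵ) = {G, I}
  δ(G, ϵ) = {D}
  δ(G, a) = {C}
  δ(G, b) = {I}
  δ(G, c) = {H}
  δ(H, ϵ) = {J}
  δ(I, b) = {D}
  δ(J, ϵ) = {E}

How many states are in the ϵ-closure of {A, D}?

6

Start with {A, D}.
From D via ϵ: add H.
From H via ϵ: add J.
From J via ϵ: add E.
From E via ϵ: add C.
ϵ-closure = {A, C, D, E, H, J}, which has 6 states.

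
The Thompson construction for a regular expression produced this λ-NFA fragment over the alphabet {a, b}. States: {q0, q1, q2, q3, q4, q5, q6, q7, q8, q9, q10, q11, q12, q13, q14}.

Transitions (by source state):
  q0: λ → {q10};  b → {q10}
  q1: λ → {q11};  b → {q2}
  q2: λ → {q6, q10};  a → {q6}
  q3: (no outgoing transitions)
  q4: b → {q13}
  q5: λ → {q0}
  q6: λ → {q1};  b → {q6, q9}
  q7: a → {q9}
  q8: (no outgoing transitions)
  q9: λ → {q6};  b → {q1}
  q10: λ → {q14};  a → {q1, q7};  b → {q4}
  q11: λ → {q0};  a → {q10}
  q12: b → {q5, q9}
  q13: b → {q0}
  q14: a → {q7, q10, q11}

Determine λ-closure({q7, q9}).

Start with {q7, q9}.
From q9 via λ: add q6.
From q6 via λ: add q1.
From q1 via λ: add q11.
From q11 via λ: add q0.
From q0 via λ: add q10.
From q10 via λ: add q14.
No new states can be added; the closed set is {q0, q1, q6, q7, q9, q10, q11, q14}.

{q0, q1, q6, q7, q9, q10, q11, q14}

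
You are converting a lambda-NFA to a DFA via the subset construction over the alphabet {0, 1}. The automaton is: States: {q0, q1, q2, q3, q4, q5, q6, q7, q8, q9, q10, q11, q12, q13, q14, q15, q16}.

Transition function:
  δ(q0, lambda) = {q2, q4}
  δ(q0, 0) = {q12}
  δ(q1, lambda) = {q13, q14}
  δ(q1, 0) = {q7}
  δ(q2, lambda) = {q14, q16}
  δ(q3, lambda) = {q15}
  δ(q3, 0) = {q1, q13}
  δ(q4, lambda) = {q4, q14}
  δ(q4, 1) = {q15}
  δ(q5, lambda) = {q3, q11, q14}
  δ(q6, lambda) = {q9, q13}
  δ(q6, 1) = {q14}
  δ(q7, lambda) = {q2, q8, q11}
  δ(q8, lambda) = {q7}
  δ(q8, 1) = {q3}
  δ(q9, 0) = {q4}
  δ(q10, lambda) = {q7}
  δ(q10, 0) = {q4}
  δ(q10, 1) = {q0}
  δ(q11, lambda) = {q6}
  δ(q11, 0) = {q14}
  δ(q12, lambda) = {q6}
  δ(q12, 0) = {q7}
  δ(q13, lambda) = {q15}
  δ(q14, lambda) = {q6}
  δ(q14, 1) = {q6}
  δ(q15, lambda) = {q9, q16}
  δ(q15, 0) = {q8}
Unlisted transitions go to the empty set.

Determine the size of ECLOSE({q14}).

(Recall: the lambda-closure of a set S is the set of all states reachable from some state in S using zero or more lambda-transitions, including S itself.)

Start with {q14}.
From q14 via lambda: add q6.
From q6 via lambda: add q9, q13.
From q13 via lambda: add q15.
From q15 via lambda: add q16.
lambda-closure = {q6, q9, q13, q14, q15, q16}, which has 6 states.

6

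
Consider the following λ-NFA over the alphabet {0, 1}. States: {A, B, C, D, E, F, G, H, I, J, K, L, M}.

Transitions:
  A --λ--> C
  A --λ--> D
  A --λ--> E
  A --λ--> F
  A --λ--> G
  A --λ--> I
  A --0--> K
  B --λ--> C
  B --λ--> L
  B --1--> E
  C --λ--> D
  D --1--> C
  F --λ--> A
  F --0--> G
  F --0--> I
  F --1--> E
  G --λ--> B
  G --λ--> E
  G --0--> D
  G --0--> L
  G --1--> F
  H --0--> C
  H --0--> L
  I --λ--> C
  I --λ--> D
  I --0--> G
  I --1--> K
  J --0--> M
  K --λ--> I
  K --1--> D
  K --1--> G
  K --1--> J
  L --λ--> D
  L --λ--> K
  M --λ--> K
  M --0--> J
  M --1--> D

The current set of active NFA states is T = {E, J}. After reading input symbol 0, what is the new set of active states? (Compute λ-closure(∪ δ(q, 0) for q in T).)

{C, D, I, K, M}

J on 0 → {M}.
No 0-transition from E.
Union after reading 0: {M}.
Now take the λ-closure:
From M via λ: add K.
From K via λ: add I.
From I via λ: add C, D.
No new states can be added; the closed set is {C, D, I, K, M}.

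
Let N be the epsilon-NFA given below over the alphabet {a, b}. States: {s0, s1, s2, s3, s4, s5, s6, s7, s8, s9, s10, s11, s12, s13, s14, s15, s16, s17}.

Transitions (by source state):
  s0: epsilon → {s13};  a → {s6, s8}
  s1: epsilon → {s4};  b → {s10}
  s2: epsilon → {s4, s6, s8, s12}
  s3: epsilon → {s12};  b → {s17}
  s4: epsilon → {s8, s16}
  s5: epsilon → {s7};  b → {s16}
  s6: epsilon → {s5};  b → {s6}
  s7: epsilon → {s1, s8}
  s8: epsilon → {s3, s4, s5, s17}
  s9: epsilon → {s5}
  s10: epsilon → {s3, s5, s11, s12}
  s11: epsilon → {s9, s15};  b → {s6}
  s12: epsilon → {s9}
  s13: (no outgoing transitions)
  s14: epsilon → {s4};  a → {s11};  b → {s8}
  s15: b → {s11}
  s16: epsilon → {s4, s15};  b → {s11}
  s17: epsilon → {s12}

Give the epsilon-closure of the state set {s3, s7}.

Start with {s3, s7}.
From s3 via epsilon: add s12.
From s7 via epsilon: add s1, s8.
From s1 via epsilon: add s4.
From s8 via epsilon: add s5, s17.
From s12 via epsilon: add s9.
From s4 via epsilon: add s16.
From s16 via epsilon: add s15.
No new states can be added; the closed set is {s1, s3, s4, s5, s7, s8, s9, s12, s15, s16, s17}.

{s1, s3, s4, s5, s7, s8, s9, s12, s15, s16, s17}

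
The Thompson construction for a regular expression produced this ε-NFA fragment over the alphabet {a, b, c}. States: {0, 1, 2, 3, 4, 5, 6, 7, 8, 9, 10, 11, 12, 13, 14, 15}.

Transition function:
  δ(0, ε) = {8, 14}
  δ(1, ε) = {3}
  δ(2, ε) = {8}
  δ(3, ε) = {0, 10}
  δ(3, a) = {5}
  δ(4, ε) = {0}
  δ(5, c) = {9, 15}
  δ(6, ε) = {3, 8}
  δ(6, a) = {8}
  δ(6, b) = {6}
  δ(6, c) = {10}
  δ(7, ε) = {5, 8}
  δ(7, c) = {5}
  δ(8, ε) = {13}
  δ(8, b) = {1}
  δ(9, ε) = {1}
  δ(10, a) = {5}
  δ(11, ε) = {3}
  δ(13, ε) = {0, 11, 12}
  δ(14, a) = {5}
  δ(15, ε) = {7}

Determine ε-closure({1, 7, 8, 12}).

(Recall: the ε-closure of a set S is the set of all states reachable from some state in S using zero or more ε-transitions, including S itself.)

Start with {1, 7, 8, 12}.
From 1 via ε: add 3.
From 7 via ε: add 5.
From 8 via ε: add 13.
From 3 via ε: add 0, 10.
From 13 via ε: add 11.
From 0 via ε: add 14.
No new states can be added; the closed set is {0, 1, 3, 5, 7, 8, 10, 11, 12, 13, 14}.

{0, 1, 3, 5, 7, 8, 10, 11, 12, 13, 14}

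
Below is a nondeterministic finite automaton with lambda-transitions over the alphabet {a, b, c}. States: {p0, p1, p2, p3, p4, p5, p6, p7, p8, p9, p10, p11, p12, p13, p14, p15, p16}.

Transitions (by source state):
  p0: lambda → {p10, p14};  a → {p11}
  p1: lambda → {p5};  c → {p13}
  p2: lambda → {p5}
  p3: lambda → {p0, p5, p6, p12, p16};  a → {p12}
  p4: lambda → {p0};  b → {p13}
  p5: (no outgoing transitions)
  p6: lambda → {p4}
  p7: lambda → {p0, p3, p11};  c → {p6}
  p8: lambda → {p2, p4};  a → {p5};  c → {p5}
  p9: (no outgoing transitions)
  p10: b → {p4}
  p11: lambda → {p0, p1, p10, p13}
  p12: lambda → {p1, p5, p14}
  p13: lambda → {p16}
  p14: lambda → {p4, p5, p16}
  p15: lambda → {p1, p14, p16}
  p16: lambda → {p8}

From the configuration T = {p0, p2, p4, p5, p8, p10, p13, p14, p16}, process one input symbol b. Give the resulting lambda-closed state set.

{p0, p2, p4, p5, p8, p10, p13, p14, p16}

p4 on b → {p13}.
p10 on b → {p4}.
No b-transition from p0, p2, p5, p8, p13, p14, p16.
Union after reading b: {p4, p13}.
Now take the lambda-closure:
From p4 via lambda: add p0.
From p13 via lambda: add p16.
From p0 via lambda: add p10, p14.
From p16 via lambda: add p8.
From p8 via lambda: add p2.
From p14 via lambda: add p5.
No new states can be added; the closed set is {p0, p2, p4, p5, p8, p10, p13, p14, p16}.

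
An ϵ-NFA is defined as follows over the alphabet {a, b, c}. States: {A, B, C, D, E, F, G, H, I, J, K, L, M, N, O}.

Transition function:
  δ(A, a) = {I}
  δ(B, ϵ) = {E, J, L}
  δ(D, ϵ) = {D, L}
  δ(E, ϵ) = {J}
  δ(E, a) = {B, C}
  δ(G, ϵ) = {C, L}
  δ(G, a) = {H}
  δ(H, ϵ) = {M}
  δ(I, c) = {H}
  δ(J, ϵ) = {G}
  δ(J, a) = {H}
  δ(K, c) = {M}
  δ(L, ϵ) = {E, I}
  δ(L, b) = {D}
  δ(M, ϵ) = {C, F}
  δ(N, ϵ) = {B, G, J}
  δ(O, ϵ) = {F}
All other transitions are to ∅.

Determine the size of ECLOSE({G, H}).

Start with {G, H}.
From G via ϵ: add C, L.
From H via ϵ: add M.
From L via ϵ: add E, I.
From M via ϵ: add F.
From E via ϵ: add J.
ϵ-closure = {C, E, F, G, H, I, J, L, M}, which has 9 states.

9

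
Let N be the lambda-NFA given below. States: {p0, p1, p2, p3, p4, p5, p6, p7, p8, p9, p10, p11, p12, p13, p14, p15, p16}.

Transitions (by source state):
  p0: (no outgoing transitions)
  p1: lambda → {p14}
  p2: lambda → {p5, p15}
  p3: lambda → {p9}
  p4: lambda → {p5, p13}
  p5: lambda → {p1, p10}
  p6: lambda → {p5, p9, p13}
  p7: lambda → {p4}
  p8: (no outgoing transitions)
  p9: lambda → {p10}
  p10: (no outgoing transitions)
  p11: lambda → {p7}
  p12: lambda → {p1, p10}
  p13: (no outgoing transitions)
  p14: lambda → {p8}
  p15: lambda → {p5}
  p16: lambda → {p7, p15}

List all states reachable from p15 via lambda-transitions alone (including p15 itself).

Start with {p15}.
From p15 via lambda: add p5.
From p5 via lambda: add p1, p10.
From p1 via lambda: add p14.
From p14 via lambda: add p8.
No new states can be added; the closed set is {p1, p5, p8, p10, p14, p15}.

{p1, p5, p8, p10, p14, p15}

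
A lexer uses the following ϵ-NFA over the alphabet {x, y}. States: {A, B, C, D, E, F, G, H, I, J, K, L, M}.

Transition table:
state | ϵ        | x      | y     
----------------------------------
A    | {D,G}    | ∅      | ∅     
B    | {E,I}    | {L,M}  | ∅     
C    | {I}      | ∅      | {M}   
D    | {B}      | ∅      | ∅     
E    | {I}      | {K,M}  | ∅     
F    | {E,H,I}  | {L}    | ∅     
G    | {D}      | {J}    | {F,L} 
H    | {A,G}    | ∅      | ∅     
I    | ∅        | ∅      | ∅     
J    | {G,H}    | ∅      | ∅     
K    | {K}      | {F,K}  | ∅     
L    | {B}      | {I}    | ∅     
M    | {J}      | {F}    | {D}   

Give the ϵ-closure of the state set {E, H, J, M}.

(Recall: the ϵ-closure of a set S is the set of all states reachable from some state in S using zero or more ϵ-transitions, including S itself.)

{A, B, D, E, G, H, I, J, M}

Start with {E, H, J, M}.
From E via ϵ: add I.
From H via ϵ: add A, G.
From A via ϵ: add D.
From D via ϵ: add B.
No new states can be added; the closed set is {A, B, D, E, G, H, I, J, M}.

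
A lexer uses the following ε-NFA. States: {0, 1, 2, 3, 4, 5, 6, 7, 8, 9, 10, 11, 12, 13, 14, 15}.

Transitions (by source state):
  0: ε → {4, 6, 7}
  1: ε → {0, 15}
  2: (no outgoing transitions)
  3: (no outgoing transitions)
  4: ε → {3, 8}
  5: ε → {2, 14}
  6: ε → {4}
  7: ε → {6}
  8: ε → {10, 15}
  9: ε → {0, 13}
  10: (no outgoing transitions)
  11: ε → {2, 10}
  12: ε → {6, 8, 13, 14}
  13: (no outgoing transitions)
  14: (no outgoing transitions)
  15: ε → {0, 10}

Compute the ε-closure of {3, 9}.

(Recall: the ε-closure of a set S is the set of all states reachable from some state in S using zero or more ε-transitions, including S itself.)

Start with {3, 9}.
From 9 via ε: add 0, 13.
From 0 via ε: add 4, 6, 7.
From 4 via ε: add 8.
From 8 via ε: add 10, 15.
No new states can be added; the closed set is {0, 3, 4, 6, 7, 8, 9, 10, 13, 15}.

{0, 3, 4, 6, 7, 8, 9, 10, 13, 15}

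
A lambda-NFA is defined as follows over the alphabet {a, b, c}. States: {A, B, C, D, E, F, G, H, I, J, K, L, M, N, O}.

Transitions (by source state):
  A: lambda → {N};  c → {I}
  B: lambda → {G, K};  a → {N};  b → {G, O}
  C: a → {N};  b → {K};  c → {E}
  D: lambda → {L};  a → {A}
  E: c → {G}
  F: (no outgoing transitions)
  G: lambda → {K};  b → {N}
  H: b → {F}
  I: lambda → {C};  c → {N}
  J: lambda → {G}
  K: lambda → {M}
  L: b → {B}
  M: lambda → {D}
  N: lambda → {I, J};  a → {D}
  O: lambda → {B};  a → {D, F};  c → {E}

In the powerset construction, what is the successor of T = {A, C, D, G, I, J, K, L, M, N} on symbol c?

{C, D, E, G, I, J, K, L, M, N}

A on c → {I}.
C on c → {E}.
I on c → {N}.
No c-transition from D, G, J, K, L, M, N.
Union after reading c: {E, I, N}.
Now take the lambda-closure:
From I via lambda: add C.
From N via lambda: add J.
From J via lambda: add G.
From G via lambda: add K.
From K via lambda: add M.
From M via lambda: add D.
From D via lambda: add L.
No new states can be added; the closed set is {C, D, E, G, I, J, K, L, M, N}.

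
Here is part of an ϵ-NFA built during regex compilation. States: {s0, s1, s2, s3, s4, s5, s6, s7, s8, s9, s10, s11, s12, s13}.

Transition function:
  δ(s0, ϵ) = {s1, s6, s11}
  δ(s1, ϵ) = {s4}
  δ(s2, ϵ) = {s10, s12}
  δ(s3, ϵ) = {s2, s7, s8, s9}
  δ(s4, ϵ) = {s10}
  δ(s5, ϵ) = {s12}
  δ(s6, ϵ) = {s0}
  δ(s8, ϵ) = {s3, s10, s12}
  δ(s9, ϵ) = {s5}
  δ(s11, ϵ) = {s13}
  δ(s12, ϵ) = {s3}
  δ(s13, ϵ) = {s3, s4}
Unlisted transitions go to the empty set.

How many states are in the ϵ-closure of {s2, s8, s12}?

Start with {s2, s8, s12}.
From s2 via ϵ: add s10.
From s8 via ϵ: add s3.
From s3 via ϵ: add s7, s9.
From s9 via ϵ: add s5.
ϵ-closure = {s2, s3, s5, s7, s8, s9, s10, s12}, which has 8 states.

8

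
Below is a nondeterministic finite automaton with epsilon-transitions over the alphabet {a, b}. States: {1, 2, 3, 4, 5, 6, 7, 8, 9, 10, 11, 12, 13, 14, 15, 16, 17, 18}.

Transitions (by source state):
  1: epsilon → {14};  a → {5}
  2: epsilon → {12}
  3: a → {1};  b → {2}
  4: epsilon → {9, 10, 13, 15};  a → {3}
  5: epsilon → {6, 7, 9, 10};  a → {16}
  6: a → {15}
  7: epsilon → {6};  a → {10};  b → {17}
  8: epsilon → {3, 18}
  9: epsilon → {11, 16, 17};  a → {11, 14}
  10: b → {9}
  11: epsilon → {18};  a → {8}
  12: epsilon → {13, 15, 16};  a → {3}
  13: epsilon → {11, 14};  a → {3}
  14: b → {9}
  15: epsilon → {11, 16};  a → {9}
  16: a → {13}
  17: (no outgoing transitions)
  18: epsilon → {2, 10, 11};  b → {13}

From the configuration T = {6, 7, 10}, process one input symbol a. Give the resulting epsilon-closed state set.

6 on a → {15}.
7 on a → {10}.
No a-transition from 10.
Union after reading a: {10, 15}.
Now take the epsilon-closure:
From 15 via epsilon: add 11, 16.
From 11 via epsilon: add 18.
From 18 via epsilon: add 2.
From 2 via epsilon: add 12.
From 12 via epsilon: add 13.
From 13 via epsilon: add 14.
No new states can be added; the closed set is {2, 10, 11, 12, 13, 14, 15, 16, 18}.

{2, 10, 11, 12, 13, 14, 15, 16, 18}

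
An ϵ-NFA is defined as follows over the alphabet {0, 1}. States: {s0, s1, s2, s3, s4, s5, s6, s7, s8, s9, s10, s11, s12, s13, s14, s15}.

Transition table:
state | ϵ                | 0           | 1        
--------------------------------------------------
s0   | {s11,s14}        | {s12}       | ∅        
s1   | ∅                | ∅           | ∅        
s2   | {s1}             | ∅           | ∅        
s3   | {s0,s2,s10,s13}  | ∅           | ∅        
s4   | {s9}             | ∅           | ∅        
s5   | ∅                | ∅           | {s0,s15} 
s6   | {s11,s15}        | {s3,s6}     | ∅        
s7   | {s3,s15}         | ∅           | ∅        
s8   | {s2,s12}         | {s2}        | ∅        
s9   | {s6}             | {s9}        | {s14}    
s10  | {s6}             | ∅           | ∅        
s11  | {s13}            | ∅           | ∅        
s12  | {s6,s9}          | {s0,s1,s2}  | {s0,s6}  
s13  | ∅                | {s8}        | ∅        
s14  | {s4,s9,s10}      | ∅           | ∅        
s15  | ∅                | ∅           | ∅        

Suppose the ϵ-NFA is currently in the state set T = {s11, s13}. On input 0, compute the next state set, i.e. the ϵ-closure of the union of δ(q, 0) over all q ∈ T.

s13 on 0 → {s8}.
No 0-transition from s11.
Union after reading 0: {s8}.
Now take the ϵ-closure:
From s8 via ϵ: add s2, s12.
From s2 via ϵ: add s1.
From s12 via ϵ: add s6, s9.
From s6 via ϵ: add s11, s15.
From s11 via ϵ: add s13.
No new states can be added; the closed set is {s1, s2, s6, s8, s9, s11, s12, s13, s15}.

{s1, s2, s6, s8, s9, s11, s12, s13, s15}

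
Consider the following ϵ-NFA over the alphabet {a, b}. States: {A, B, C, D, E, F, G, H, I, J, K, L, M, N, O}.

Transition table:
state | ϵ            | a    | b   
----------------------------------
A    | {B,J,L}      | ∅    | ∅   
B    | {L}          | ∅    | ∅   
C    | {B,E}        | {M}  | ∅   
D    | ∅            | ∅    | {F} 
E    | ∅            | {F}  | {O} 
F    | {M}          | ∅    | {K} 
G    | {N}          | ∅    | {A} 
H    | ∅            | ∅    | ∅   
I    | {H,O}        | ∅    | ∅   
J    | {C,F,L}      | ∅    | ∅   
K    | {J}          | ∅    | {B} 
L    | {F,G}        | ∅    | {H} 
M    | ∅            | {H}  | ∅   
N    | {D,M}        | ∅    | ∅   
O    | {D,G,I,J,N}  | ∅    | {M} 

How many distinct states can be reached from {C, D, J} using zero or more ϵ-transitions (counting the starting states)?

Start with {C, D, J}.
From C via ϵ: add B, E.
From J via ϵ: add F, L.
From F via ϵ: add M.
From L via ϵ: add G.
From G via ϵ: add N.
ϵ-closure = {B, C, D, E, F, G, J, L, M, N}, which has 10 states.

10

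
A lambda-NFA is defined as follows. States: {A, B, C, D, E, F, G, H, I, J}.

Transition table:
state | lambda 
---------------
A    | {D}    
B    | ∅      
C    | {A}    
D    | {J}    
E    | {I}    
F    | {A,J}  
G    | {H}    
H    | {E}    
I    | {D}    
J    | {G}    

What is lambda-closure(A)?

Start with {A}.
From A via lambda: add D.
From D via lambda: add J.
From J via lambda: add G.
From G via lambda: add H.
From H via lambda: add E.
From E via lambda: add I.
No new states can be added; the closed set is {A, D, E, G, H, I, J}.

{A, D, E, G, H, I, J}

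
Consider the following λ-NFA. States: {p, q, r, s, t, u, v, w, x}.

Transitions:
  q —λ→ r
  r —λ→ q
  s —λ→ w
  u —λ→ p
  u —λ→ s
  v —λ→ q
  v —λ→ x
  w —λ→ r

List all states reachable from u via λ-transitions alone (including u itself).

{p, q, r, s, u, w}

Start with {u}.
From u via λ: add p, s.
From s via λ: add w.
From w via λ: add r.
From r via λ: add q.
No new states can be added; the closed set is {p, q, r, s, u, w}.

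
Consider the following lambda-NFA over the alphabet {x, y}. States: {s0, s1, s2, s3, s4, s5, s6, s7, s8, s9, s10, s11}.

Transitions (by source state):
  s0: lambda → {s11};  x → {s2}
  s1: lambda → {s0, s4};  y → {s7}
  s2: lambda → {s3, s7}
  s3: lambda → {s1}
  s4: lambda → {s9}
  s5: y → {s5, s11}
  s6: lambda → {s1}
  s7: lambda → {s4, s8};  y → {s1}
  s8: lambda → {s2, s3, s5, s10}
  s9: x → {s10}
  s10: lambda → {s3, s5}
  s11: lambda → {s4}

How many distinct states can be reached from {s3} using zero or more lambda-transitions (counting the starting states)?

6

Start with {s3}.
From s3 via lambda: add s1.
From s1 via lambda: add s0, s4.
From s0 via lambda: add s11.
From s4 via lambda: add s9.
lambda-closure = {s0, s1, s3, s4, s9, s11}, which has 6 states.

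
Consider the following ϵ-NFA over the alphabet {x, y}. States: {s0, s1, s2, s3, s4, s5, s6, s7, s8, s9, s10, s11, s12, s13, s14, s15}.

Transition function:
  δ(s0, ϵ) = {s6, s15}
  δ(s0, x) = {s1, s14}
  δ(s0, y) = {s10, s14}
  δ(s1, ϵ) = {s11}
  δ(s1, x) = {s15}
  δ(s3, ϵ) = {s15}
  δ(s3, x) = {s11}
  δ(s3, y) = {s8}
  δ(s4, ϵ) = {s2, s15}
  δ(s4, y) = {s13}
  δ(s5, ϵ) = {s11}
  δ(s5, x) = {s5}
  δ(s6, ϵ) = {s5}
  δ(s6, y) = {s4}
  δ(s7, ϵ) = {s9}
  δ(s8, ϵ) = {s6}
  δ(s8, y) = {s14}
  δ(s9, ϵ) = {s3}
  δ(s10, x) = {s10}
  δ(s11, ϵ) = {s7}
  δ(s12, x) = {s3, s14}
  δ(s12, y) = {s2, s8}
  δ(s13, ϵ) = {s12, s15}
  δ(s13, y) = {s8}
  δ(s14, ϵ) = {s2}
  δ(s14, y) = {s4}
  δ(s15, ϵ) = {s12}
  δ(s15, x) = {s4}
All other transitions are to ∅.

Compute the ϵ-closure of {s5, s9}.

{s3, s5, s7, s9, s11, s12, s15}

Start with {s5, s9}.
From s5 via ϵ: add s11.
From s9 via ϵ: add s3.
From s3 via ϵ: add s15.
From s11 via ϵ: add s7.
From s15 via ϵ: add s12.
No new states can be added; the closed set is {s3, s5, s7, s9, s11, s12, s15}.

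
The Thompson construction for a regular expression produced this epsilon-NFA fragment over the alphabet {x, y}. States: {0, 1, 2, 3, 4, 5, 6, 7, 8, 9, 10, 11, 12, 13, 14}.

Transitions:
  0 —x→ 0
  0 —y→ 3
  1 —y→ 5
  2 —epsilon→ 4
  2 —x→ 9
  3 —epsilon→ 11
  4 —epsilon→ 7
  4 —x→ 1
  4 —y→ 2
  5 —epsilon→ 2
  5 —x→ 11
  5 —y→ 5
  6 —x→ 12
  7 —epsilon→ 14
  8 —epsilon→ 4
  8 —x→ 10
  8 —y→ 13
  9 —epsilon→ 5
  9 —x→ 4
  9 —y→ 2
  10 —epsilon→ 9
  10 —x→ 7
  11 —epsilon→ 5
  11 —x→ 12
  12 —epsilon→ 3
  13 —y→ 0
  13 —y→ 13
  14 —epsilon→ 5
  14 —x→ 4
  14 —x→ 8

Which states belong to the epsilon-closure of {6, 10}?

Start with {6, 10}.
From 10 via epsilon: add 9.
From 9 via epsilon: add 5.
From 5 via epsilon: add 2.
From 2 via epsilon: add 4.
From 4 via epsilon: add 7.
From 7 via epsilon: add 14.
No new states can be added; the closed set is {2, 4, 5, 6, 7, 9, 10, 14}.

{2, 4, 5, 6, 7, 9, 10, 14}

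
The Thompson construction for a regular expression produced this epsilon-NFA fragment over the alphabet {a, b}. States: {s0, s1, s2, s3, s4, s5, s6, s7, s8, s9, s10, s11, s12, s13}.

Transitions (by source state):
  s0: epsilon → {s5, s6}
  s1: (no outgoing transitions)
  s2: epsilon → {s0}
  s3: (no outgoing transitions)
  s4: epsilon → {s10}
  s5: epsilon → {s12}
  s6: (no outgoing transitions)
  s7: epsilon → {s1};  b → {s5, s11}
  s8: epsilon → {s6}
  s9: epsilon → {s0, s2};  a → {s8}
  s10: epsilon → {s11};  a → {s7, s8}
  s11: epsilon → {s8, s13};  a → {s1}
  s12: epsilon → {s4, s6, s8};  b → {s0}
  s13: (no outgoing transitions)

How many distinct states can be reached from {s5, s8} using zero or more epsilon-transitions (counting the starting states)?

8

Start with {s5, s8}.
From s5 via epsilon: add s12.
From s8 via epsilon: add s6.
From s12 via epsilon: add s4.
From s4 via epsilon: add s10.
From s10 via epsilon: add s11.
From s11 via epsilon: add s13.
epsilon-closure = {s4, s5, s6, s8, s10, s11, s12, s13}, which has 8 states.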